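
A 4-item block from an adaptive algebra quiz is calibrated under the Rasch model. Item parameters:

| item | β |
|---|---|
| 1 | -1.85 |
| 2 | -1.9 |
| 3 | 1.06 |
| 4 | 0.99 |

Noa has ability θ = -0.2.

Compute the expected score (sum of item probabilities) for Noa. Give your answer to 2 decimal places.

2.14

P(θ) = 1 / (1 + exp(−(θ − β)))
P_1 = 1/(1+e^{-1.6500}) = 0.8389
P_2 = 1/(1+e^{-1.7000}) = 0.8455
P_3 = 1/(1+e^{1.2600}) = 0.2210
P_4 = 1/(1+e^{1.1900}) = 0.2333
E[score] = 0.8389 + 0.8455 + 0.2210 + 0.2333 = 2.1387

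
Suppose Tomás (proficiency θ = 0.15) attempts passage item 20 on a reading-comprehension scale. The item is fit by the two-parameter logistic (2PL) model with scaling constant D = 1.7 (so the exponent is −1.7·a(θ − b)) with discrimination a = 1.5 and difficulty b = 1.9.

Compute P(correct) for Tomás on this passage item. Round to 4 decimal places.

P(θ) = 1 / (1 + exp(−D·a(θ − b)))
Exponent: 1.7 × 1.5 × (0.15 − 1.9) = -4.4625
1/(1 + e^{4.4625}) = 0.0114
P = 0.0114

0.0114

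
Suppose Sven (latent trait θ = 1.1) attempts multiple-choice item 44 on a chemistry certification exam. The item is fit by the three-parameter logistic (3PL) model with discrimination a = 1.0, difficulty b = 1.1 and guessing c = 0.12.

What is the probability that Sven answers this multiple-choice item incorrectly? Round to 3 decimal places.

P(θ) = c + (1 − c) · 1 / (1 + exp(−a(θ − b)))
Exponent: 1.0 × (1.1 − 1.1) = 0.0000
1/(1 + e^{0.0000}) = 0.5000
P = 0.12 + 0.88 × 0.5000 = 0.5600
P(incorrect) = 1 − 0.5600 = 0.4400

0.440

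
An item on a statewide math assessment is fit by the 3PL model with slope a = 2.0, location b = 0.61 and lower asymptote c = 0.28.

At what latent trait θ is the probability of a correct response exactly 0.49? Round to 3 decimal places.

0.166

P(θ) = c + (1 − c) · 1 / (1 + exp(−a(θ − b)))
Remove guessing floor: (0.49 − 0.28)/(1 − 0.28) = 0.2917
logit = ln(0.2917/0.7083) = -0.8873
θ = b + logit/(a) = 0.61 + (-0.8873)/2.0000 = 0.1663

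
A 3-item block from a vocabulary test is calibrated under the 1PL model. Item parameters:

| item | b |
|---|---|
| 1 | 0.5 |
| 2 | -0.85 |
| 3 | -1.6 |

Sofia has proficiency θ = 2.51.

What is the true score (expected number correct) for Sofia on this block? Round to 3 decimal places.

P(θ) = 1 / (1 + exp(−(θ − b)))
P_1 = 1/(1+e^{-2.0100}) = 0.8818
P_2 = 1/(1+e^{-3.3600}) = 0.9664
P_3 = 1/(1+e^{-4.1100}) = 0.9839
E[score] = 0.8818 + 0.9664 + 0.9839 = 2.8321

2.832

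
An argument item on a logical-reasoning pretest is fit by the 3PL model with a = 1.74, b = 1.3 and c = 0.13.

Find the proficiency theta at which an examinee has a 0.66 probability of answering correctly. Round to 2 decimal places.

1.56

P(theta) = c + (1 − c) · 1 / (1 + exp(−a(theta − b)))
Remove guessing floor: (0.66 − 0.13)/(1 − 0.13) = 0.6092
logit = ln(0.6092/0.3908) = 0.4439
theta = b + logit/(a) = 1.3 + 0.4439/1.7400 = 1.5551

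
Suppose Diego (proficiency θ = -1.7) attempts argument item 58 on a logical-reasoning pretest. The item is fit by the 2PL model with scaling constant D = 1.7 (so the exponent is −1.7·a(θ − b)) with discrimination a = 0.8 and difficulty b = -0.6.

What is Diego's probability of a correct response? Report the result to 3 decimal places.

0.183

P(θ) = 1 / (1 + exp(−D·a(θ − b)))
Exponent: 1.7 × 0.8 × (-1.7 − (-0.6)) = -1.4960
1/(1 + e^{1.4960}) = 0.1830
P = 0.1830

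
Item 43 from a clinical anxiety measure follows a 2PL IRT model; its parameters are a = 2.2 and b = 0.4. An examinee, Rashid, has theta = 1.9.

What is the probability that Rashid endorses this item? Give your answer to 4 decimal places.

0.9644

P(theta) = 1 / (1 + exp(−a(theta − b)))
Exponent: 2.2 × (1.9 − 0.4) = 3.3000
1/(1 + e^{-3.3000}) = 0.9644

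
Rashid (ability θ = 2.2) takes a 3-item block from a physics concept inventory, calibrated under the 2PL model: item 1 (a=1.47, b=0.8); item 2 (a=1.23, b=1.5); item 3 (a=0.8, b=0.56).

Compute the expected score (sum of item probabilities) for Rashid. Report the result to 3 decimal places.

2.377

P(θ) = 1 / (1 + exp(−a(θ − b)))
P_1 = 1/(1+e^{-2.0580}) = 0.8868
P_2 = 1/(1+e^{-0.8610}) = 0.7029
P_3 = 1/(1+e^{-1.3120}) = 0.7878
E[score] = 0.8868 + 0.7029 + 0.7878 = 2.3775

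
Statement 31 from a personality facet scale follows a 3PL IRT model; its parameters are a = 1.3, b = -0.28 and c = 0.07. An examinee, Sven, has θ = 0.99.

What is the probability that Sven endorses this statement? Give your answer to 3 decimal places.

P(θ) = c + (1 − c) · 1 / (1 + exp(−a(θ − b)))
Exponent: 1.3 × (0.99 − (-0.28)) = 1.6510
1/(1 + e^{-1.6510}) = 0.8390
P = 0.07 + 0.93 × 0.8390 = 0.8503

0.850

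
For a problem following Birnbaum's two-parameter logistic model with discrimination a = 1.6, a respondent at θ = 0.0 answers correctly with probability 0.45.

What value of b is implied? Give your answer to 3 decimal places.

0.125

P(θ) = 1 / (1 + exp(−a(θ − b)))
logit(0.45) = ln(0.45/0.55) = -0.2007
b = θ − logit/(a) = 0.0 − (-0.2007)/1.6000 = 0.1254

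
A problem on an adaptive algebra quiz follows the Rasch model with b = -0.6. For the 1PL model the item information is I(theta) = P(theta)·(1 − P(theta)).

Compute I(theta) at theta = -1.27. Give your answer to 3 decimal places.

P = 1/(1+e^{0.6700}) = 0.3385
P(1−P) = 0.3385 × 0.6615 = 0.2239
I = P(1−P) = 0.22392

0.224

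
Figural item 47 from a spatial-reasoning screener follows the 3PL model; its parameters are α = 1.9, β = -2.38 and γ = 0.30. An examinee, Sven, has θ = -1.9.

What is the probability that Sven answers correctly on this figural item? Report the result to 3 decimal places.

0.799

P(θ) = γ + (1 − γ) · 1 / (1 + exp(−α(θ − β)))
Exponent: 1.9 × (-1.9 − (-2.38)) = 0.9120
1/(1 + e^{-0.9120}) = 0.7134
P = 0.30 + 0.70 × 0.7134 = 0.7994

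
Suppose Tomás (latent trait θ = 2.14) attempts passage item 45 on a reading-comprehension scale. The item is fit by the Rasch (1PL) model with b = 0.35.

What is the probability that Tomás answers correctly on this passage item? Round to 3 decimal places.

P(θ) = 1 / (1 + exp(−(θ − b)))
Exponent: (2.14 − 0.35) = 1.7900
1/(1 + e^{-1.7900}) = 0.8569
P = 0.8569

0.857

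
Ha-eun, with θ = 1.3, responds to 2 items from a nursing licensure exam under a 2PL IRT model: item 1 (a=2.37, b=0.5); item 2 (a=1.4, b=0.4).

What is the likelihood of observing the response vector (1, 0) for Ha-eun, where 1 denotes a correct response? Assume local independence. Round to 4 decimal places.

0.1921

P(θ) = 1 / (1 + exp(−a(θ − b)))
P_1 = 1/(1+e^{-1.8960}) = 0.8694
P_2 = 1/(1+e^{-1.2600}) = 0.7790
L = P_1 × (1−P_2) = 0.8694 × 0.2210 = 0.19212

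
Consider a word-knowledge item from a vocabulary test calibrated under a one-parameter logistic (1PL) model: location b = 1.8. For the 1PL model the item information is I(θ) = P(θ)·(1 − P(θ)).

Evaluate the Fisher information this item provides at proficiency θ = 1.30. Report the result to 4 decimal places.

0.2350

P = 1/(1+e^{0.5000}) = 0.3775
P(1−P) = 0.3775 × 0.6225 = 0.2350
I = P(1−P) = 0.23500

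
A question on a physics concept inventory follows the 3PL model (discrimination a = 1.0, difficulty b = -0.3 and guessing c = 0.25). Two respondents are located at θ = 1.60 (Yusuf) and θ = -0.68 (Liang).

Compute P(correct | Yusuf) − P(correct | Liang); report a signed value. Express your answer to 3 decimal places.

0.348

P(θ) = c + (1 − c) · 1 / (1 + exp(−a(θ − b)))
P(Yusuf) = 0.9024  [exponent 1.9000]
P(Liang) = 0.5546  [exponent -0.3800]
Difference = 0.9024 − 0.5546 = 0.3478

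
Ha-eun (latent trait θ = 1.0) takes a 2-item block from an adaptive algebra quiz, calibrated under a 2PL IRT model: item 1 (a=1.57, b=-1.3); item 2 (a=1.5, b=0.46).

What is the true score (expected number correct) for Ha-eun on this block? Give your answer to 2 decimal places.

1.67

P(θ) = 1 / (1 + exp(−a(θ − b)))
P_1 = 1/(1+e^{-3.6110}) = 0.9737
P_2 = 1/(1+e^{-0.8100}) = 0.6921
E[score] = 0.9737 + 0.6921 = 1.6658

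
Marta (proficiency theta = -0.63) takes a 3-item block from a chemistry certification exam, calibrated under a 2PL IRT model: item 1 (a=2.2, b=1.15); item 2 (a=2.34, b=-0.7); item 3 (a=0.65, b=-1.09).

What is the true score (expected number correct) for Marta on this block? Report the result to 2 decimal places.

P(theta) = 1 / (1 + exp(−a(theta − b)))
P_1 = 1/(1+e^{3.9160}) = 0.0195
P_2 = 1/(1+e^{-0.1638}) = 0.5409
P_3 = 1/(1+e^{-0.2990}) = 0.5742
E[score] = 0.0195 + 0.5409 + 0.5742 = 1.1346

1.13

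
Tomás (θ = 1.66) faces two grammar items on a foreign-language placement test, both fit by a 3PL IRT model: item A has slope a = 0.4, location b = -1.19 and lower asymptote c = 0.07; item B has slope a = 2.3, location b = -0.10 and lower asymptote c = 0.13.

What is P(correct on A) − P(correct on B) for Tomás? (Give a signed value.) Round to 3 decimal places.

-0.210

P(θ) = c + (1 − c) · 1 / (1 + exp(−a(θ − b)))
P_A = 0.7746
P_B = 0.9851
P_A − P_B = -0.2104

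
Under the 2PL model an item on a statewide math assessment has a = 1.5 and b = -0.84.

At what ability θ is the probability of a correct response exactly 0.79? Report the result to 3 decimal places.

0.043

P(θ) = 1 / (1 + exp(−a(θ − b)))
logit = ln(0.7900/0.2100) = 1.3249
θ = b + logit/(a) = -0.84 + 1.3249/1.5000 = 0.0433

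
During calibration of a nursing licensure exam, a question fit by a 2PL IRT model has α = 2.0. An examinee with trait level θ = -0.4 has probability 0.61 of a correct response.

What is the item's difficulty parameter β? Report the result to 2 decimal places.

-0.62

P(θ) = 1 / (1 + exp(−α(θ − β)))
logit(0.61) = ln(0.61/0.39) = 0.4473
β = θ − logit/(α) = -0.4 − 0.4473/2.0000 = -0.6237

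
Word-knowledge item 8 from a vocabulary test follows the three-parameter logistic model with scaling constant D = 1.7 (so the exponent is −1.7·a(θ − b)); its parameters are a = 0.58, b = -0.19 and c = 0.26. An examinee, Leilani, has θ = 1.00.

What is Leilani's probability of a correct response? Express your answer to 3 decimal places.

0.825

P(θ) = c + (1 − c) · 1 / (1 + exp(−D·a(θ − b)))
Exponent: 1.7 × 0.58 × (1.00 − (-0.19)) = 1.1733
1/(1 + e^{-1.1733}) = 0.7637
P = 0.26 + 0.74 × 0.7637 = 0.8252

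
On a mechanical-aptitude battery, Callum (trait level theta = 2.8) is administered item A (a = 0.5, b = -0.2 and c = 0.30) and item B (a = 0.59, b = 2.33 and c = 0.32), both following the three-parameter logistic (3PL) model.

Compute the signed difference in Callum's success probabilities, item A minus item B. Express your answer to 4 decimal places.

P(theta) = c + (1 − c) · 1 / (1 + exp(−a(theta − b)))
P_A = 0.8723
P_B = 0.7068
P_A − P_B = 0.1655

0.1655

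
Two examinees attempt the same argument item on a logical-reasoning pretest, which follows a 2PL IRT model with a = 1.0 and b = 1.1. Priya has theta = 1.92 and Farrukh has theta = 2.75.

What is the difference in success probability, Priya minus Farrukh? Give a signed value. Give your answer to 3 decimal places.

-0.145

P(theta) = 1 / (1 + exp(−a(theta − b)))
P(Priya) = 0.6942  [exponent 0.8200]
P(Farrukh) = 0.8389  [exponent 1.6500]
Difference = 0.6942 − 0.8389 = -0.1447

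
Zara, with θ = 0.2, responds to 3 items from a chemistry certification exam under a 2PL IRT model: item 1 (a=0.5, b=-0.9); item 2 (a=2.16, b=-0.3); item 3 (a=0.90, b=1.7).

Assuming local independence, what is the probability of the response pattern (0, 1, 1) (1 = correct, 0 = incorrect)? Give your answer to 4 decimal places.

0.0562

P(θ) = 1 / (1 + exp(−a(θ − b)))
P_1 = 1/(1+e^{-0.5500}) = 0.6341
P_2 = 1/(1+e^{-1.0800}) = 0.7465
P_3 = 1/(1+e^{1.3500}) = 0.2059
L = (1−P_1) × P_2 × P_3 = 0.3659 × 0.7465 × 0.2059 = 0.05623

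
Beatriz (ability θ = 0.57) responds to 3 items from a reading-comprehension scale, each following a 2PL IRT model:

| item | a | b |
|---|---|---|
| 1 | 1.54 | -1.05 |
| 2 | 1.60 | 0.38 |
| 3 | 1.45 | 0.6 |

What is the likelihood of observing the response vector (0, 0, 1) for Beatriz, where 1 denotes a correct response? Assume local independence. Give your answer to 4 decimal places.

P(θ) = 1 / (1 + exp(−a(θ − b)))
P_1 = 1/(1+e^{-2.4948}) = 0.9238
P_2 = 1/(1+e^{-0.3040}) = 0.5754
P_3 = 1/(1+e^{0.0435}) = 0.4891
L = (1−P_1) × (1−P_2) × P_3 = 0.0762 × 0.4246 × 0.4891 = 0.01583

0.0158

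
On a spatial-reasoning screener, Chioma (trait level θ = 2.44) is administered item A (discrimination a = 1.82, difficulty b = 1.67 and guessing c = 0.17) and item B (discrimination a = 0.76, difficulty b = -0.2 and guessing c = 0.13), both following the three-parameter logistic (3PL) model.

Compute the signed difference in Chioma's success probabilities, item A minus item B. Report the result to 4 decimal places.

-0.0609

P(θ) = c + (1 − c) · 1 / (1 + exp(−a(θ − b)))
P_A = 0.8360
P_B = 0.8969
P_A − P_B = -0.0609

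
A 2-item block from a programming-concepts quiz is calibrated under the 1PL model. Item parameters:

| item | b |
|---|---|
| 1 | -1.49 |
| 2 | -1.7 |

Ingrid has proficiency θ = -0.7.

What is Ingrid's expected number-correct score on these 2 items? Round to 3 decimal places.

1.419

P(θ) = 1 / (1 + exp(−(θ − b)))
P_1 = 1/(1+e^{-0.7900}) = 0.6878
P_2 = 1/(1+e^{-1.0000}) = 0.7311
E[score] = 0.6878 + 0.7311 = 1.4189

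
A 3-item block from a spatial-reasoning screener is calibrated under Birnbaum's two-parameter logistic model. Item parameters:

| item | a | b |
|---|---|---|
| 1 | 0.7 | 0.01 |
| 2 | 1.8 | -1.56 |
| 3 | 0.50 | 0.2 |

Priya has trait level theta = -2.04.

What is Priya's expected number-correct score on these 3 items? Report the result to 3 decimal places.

P(theta) = 1 / (1 + exp(−a(theta − b)))
P_1 = 1/(1+e^{1.4350}) = 0.1923
P_2 = 1/(1+e^{0.8640}) = 0.2965
P_3 = 1/(1+e^{1.1200}) = 0.2460
E[score] = 0.1923 + 0.2965 + 0.2460 = 0.7348

0.735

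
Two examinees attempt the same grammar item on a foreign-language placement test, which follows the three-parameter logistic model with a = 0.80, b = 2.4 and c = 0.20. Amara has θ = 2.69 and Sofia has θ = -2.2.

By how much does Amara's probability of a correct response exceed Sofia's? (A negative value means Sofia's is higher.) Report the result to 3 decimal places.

P(θ) = c + (1 − c) · 1 / (1 + exp(−a(θ − b)))
P(Amara) = 0.6462  [exponent 0.2320]
P(Sofia) = 0.2197  [exponent -3.6800]
Difference = 0.6462 − 0.2197 = 0.4265

0.427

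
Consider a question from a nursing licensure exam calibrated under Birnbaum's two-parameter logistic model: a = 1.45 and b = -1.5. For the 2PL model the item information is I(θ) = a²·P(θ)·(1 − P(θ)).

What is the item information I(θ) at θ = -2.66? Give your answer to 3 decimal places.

0.278

P = 1/(1+e^{1.6820}) = 0.1568
P(1−P) = 0.1568 × 0.8432 = 0.1322
I = a² × P(1−P) = 1.45² × 0.1322 = 0.27802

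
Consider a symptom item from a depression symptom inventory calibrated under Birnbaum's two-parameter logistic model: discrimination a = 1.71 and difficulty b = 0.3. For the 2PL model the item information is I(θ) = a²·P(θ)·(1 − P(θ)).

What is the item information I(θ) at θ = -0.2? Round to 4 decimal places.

0.6122

P = 1/(1+e^{0.8550}) = 0.2984
P(1−P) = 0.2984 × 0.7016 = 0.2094
I = a² × P(1−P) = 1.71² × 0.2094 = 0.61216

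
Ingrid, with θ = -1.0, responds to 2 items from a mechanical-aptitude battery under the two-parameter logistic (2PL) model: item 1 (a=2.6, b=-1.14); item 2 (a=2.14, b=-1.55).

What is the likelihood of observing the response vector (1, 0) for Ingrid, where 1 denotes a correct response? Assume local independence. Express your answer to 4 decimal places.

P(θ) = 1 / (1 + exp(−a(θ − b)))
P_1 = 1/(1+e^{-0.3640}) = 0.5900
P_2 = 1/(1+e^{-1.1770}) = 0.7644
L = P_1 × (1−P_2) = 0.5900 × 0.2356 = 0.13900

0.1390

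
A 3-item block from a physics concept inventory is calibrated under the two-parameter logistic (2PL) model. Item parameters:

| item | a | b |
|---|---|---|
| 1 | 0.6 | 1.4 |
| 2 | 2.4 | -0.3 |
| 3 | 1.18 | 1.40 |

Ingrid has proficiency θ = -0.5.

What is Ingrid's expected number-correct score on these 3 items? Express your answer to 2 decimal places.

0.72

P(θ) = 1 / (1 + exp(−a(θ − b)))
P_1 = 1/(1+e^{1.1400}) = 0.2423
P_2 = 1/(1+e^{0.4800}) = 0.3823
P_3 = 1/(1+e^{2.2420}) = 0.0960
E[score] = 0.2423 + 0.3823 + 0.0960 = 0.7206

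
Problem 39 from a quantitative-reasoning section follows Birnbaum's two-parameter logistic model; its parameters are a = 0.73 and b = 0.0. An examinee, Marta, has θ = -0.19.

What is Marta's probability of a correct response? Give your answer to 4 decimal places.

P(θ) = 1 / (1 + exp(−a(θ − b)))
Exponent: 0.73 × (-0.19 − 0.0) = -0.1387
1/(1 + e^{0.1387}) = 0.4654

0.4654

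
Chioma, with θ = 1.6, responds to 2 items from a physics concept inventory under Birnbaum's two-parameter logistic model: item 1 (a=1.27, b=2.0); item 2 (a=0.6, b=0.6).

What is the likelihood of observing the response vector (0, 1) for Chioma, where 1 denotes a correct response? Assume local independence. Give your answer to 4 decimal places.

0.4031

P(θ) = 1 / (1 + exp(−a(θ − b)))
P_1 = 1/(1+e^{0.5080}) = 0.3757
P_2 = 1/(1+e^{-0.6000}) = 0.6457
L = (1−P_1) × P_2 = 0.6243 × 0.6457 = 0.40311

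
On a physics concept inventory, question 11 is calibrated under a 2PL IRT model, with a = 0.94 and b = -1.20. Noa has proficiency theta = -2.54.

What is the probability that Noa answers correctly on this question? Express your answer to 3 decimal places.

P(theta) = 1 / (1 + exp(−a(theta − b)))
Exponent: 0.94 × (-2.54 − (-1.20)) = -1.2596
1/(1 + e^{1.2596}) = 0.2210

0.221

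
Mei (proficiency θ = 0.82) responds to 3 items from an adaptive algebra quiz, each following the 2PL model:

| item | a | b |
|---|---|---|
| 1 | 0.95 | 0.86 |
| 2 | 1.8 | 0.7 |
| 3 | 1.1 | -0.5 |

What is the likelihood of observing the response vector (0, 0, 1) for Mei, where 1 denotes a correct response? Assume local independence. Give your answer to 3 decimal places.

0.184

P(θ) = 1 / (1 + exp(−a(θ − b)))
P_1 = 1/(1+e^{0.0380}) = 0.4905
P_2 = 1/(1+e^{-0.2160}) = 0.5538
P_3 = 1/(1+e^{-1.4520}) = 0.8103
L = (1−P_1) × (1−P_2) × P_3 = 0.5095 × 0.4462 × 0.8103 = 0.18422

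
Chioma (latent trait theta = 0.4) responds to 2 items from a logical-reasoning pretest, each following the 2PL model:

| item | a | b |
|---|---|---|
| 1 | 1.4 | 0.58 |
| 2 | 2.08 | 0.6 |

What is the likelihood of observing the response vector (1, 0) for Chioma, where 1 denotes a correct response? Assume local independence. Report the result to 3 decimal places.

0.264

P(theta) = 1 / (1 + exp(−a(theta − b)))
P_1 = 1/(1+e^{0.2520}) = 0.4373
P_2 = 1/(1+e^{0.4160}) = 0.3975
L = P_1 × (1−P_2) = 0.4373 × 0.6025 = 0.26350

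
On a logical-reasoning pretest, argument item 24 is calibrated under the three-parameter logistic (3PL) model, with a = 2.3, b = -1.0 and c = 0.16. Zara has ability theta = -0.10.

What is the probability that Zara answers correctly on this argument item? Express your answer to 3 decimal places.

0.906

P(theta) = c + (1 − c) · 1 / (1 + exp(−a(theta − b)))
Exponent: 2.3 × (-0.10 − (-1.0)) = 2.0700
1/(1 + e^{-2.0700}) = 0.8880
P = 0.16 + 0.84 × 0.8880 = 0.9059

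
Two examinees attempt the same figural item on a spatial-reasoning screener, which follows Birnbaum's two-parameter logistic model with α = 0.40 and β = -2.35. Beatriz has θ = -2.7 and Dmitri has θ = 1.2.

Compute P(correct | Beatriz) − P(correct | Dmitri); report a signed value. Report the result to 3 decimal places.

-0.340

P(θ) = 1 / (1 + exp(−α(θ − β)))
P(Beatriz) = 0.4651  [exponent -0.1400]
P(Dmitri) = 0.8053  [exponent 1.4200]
Difference = 0.4651 − 0.8053 = -0.3403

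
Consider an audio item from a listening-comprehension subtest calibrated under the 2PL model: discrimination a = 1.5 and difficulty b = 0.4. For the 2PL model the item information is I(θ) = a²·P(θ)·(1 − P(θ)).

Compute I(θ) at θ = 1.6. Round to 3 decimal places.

P = 1/(1+e^{-1.8000}) = 0.8581
P(1−P) = 0.8581 × 0.1419 = 0.1217
I = a² × P(1−P) = 1.5² × 0.1217 = 0.27389

0.274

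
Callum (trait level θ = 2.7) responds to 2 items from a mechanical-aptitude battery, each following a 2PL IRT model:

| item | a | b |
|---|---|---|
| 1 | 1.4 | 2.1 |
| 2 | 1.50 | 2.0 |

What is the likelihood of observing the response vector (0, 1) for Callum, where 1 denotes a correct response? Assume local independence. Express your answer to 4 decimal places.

0.2234

P(θ) = 1 / (1 + exp(−a(θ − b)))
P_1 = 1/(1+e^{-0.8400}) = 0.6985
P_2 = 1/(1+e^{-1.0500}) = 0.7408
L = (1−P_1) × P_2 = 0.3015 × 0.7408 = 0.22337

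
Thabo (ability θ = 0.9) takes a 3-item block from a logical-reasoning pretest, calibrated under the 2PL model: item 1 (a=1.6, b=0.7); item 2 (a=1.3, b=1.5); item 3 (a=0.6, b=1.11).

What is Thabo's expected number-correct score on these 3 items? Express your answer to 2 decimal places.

P(θ) = 1 / (1 + exp(−a(θ − b)))
P_1 = 1/(1+e^{-0.3200}) = 0.5793
P_2 = 1/(1+e^{0.7800}) = 0.3143
P_3 = 1/(1+e^{0.1260}) = 0.4685
E[score] = 0.5793 + 0.3143 + 0.4685 = 1.3622

1.36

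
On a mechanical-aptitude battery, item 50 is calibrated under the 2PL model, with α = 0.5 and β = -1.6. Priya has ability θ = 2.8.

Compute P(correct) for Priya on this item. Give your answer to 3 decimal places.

0.900

P(θ) = 1 / (1 + exp(−α(θ − β)))
Exponent: 0.5 × (2.8 − (-1.6)) = 2.2000
1/(1 + e^{-2.2000}) = 0.9002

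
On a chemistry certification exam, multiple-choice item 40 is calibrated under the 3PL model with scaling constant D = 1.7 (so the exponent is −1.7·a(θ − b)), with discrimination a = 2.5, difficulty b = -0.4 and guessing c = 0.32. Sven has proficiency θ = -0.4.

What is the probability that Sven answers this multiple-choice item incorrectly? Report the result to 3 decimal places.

P(θ) = c + (1 − c) · 1 / (1 + exp(−D·a(θ − b)))
Exponent: 1.7 × 2.5 × (-0.4 − (-0.4)) = 0.0000
1/(1 + e^{0.0000}) = 0.5000
P = 0.32 + 0.68 × 0.5000 = 0.6600
P(incorrect) = 1 − 0.6600 = 0.3400

0.340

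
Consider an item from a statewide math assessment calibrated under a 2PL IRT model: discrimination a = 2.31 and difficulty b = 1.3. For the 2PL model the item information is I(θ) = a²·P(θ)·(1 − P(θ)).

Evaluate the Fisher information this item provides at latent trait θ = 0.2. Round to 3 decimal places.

P = 1/(1+e^{2.5410}) = 0.0730
P(1−P) = 0.0730 × 0.9270 = 0.0677
I = a² × P(1−P) = 2.31² × 0.0677 = 0.36125

0.361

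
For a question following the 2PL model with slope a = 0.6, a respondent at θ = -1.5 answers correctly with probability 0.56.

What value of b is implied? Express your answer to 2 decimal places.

-1.90

P(θ) = 1 / (1 + exp(−a(θ − b)))
logit(0.56) = ln(0.56/0.44) = 0.2412
b = θ − logit/(a) = -1.5 − 0.2412/0.6000 = -1.9019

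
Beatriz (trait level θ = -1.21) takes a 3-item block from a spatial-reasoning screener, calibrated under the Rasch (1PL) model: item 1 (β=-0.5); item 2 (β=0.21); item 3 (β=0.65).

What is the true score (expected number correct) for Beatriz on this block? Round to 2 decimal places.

0.66

P(θ) = 1 / (1 + exp(−(θ − β)))
P_1 = 1/(1+e^{0.7100}) = 0.3296
P_2 = 1/(1+e^{1.4200}) = 0.1947
P_3 = 1/(1+e^{1.8600}) = 0.1347
E[score] = 0.3296 + 0.1947 + 0.1347 = 0.6590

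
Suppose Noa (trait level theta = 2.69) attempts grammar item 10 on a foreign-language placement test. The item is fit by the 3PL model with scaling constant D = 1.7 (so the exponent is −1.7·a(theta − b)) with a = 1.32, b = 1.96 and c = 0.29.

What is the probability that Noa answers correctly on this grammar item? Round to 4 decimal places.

P(theta) = c + (1 − c) · 1 / (1 + exp(−D·a(theta − b)))
Exponent: 1.7 × 1.32 × (2.69 − 1.96) = 1.6381
1/(1 + e^{-1.6381}) = 0.8373
P = 0.29 + 0.71 × 0.8373 = 0.8845

0.8845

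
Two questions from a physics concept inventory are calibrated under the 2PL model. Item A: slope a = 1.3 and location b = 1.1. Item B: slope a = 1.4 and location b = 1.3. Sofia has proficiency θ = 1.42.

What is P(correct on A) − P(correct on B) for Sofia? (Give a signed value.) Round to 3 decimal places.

P(θ) = 1 / (1 + exp(−a(θ − b)))
P_A = 0.6025
P_B = 0.5419
P_A − P_B = 0.0606

0.061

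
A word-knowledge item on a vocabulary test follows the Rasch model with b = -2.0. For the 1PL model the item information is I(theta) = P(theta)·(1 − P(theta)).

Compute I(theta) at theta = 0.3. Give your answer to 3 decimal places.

P = 1/(1+e^{-2.3000}) = 0.9089
P(1−P) = 0.9089 × 0.0911 = 0.0828
I = P(1−P) = 0.08282

0.083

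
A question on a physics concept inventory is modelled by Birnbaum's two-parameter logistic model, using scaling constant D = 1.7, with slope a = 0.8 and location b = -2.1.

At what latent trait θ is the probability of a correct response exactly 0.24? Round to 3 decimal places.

-2.948

P(θ) = 1 / (1 + exp(−D·a(θ − b)))
logit = ln(0.2400/0.7600) = -1.1527
θ = b + logit/(1.7·a) = -2.1 + (-1.1527)/1.3600 = -2.9476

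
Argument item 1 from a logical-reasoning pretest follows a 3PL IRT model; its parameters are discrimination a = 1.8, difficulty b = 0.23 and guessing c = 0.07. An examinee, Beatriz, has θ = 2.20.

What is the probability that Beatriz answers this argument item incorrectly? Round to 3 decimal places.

P(θ) = c + (1 − c) · 1 / (1 + exp(−a(θ − b)))
Exponent: 1.8 × (2.20 − 0.23) = 3.5460
1/(1 + e^{-3.5460}) = 0.9720
P = 0.07 + 0.93 × 0.9720 = 0.9739
P(incorrect) = 1 − 0.9739 = 0.0261

0.026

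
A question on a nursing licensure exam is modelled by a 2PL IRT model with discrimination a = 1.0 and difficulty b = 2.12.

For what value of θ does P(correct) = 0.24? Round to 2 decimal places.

0.97

P(θ) = 1 / (1 + exp(−a(θ − b)))
logit = ln(0.2400/0.7600) = -1.1527
θ = b + logit/(a) = 2.12 + (-1.1527)/1.0000 = 0.9673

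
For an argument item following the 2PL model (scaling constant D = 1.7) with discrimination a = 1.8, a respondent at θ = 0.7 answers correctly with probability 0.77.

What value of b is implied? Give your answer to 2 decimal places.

P(θ) = 1 / (1 + exp(−D·a(θ − b)))
logit(0.77) = ln(0.77/0.23) = 1.2083
b = θ − logit/(1.7·a) = 0.7 − 1.2083/3.0600 = 0.3051

0.31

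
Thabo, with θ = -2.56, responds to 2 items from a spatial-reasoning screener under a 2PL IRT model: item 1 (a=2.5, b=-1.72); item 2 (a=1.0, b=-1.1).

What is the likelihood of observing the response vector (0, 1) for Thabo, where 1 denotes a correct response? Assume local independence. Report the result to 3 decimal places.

P(θ) = 1 / (1 + exp(−a(θ − b)))
P_1 = 1/(1+e^{2.1000}) = 0.1091
P_2 = 1/(1+e^{1.4600}) = 0.1885
L = (1−P_1) × P_2 = 0.8909 × 0.1885 = 0.16791

0.168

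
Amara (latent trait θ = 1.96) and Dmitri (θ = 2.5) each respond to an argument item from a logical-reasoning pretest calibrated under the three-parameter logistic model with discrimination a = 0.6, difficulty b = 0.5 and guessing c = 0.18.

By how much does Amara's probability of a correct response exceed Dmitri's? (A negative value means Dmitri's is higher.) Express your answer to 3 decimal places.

-0.051

P(θ) = c + (1 − c) · 1 / (1 + exp(−a(θ − b)))
P(Amara) = 0.7589  [exponent 0.8760]
P(Dmitri) = 0.8102  [exponent 1.2000]
Difference = 0.7589 − 0.8102 = -0.0513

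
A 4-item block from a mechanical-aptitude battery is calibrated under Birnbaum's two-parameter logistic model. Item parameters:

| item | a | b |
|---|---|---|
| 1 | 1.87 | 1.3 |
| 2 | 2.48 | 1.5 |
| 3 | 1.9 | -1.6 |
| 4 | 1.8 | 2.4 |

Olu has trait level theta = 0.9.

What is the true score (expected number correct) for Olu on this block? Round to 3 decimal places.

P(theta) = 1 / (1 + exp(−a(theta − b)))
P_1 = 1/(1+e^{0.7480}) = 0.3213
P_2 = 1/(1+e^{1.4880}) = 0.1842
P_3 = 1/(1+e^{-4.7500}) = 0.9914
P_4 = 1/(1+e^{2.7000}) = 0.0630
E[score] = 0.3213 + 0.1842 + 0.9914 + 0.0630 = 1.5599

1.560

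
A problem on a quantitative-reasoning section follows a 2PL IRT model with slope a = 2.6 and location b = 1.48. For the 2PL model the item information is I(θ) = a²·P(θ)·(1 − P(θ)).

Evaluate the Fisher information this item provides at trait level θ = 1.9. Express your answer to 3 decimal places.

P = 1/(1+e^{-1.0920}) = 0.7488
P(1−P) = 0.7488 × 0.2512 = 0.1881
I = a² × P(1−P) = 2.6² × 0.1881 = 1.27169

1.272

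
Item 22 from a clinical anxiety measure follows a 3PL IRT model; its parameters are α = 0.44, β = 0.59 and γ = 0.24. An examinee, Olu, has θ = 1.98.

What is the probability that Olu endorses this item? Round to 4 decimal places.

0.7327

P(θ) = γ + (1 − γ) · 1 / (1 + exp(−α(θ − β)))
Exponent: 0.44 × (1.98 − 0.59) = 0.6116
1/(1 + e^{-0.6116}) = 0.6483
P = 0.24 + 0.76 × 0.6483 = 0.7327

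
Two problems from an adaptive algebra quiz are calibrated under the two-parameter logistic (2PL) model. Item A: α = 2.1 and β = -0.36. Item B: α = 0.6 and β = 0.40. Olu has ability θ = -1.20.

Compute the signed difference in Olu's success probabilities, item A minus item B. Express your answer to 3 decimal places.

P(θ) = 1 / (1 + exp(−α(θ − β)))
P_A = 0.1463
P_B = 0.2769
P_A − P_B = -0.1306

-0.131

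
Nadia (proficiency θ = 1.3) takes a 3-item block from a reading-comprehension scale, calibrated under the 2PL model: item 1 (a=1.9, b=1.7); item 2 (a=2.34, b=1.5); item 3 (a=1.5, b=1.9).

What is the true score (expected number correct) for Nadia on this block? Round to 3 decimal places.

P(θ) = 1 / (1 + exp(−a(θ − b)))
P_1 = 1/(1+e^{0.7600}) = 0.3186
P_2 = 1/(1+e^{0.4680}) = 0.3851
P_3 = 1/(1+e^{0.9000}) = 0.2891
E[score] = 0.3186 + 0.3851 + 0.2891 = 0.9928

0.993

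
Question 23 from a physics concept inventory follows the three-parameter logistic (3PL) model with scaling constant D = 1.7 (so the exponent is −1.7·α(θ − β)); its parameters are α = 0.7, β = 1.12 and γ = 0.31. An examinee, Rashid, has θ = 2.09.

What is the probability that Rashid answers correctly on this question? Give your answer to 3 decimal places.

0.835

P(θ) = γ + (1 − γ) · 1 / (1 + exp(−D·α(θ − β)))
Exponent: 1.7 × 0.7 × (2.09 − 1.12) = 1.1543
1/(1 + e^{-1.1543}) = 0.7603
P = 0.31 + 0.69 × 0.7603 = 0.8346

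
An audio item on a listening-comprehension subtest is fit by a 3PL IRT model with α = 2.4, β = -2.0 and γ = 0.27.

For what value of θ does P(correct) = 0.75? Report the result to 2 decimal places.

P(θ) = γ + (1 − γ) · 1 / (1 + exp(−α(θ − β)))
Remove guessing floor: (0.75 − 0.27)/(1 − 0.27) = 0.6575
logit = ln(0.6575/0.3425) = 0.6523
θ = β + logit/(α) = -2.0 + 0.6523/2.4000 = -1.7282

-1.73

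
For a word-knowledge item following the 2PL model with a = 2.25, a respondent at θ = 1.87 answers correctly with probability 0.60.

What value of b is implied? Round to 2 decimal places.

P(θ) = 1 / (1 + exp(−a(θ − b)))
logit(0.60) = ln(0.60/0.40) = 0.4055
b = θ − logit/(a) = 1.87 − 0.4055/2.2500 = 1.6898

1.69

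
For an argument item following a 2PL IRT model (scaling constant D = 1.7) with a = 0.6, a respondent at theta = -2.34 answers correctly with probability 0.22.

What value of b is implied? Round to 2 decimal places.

P(theta) = 1 / (1 + exp(−D·a(theta − b)))
logit(0.22) = ln(0.22/0.78) = -1.2657
b = theta − logit/(1.7·a) = -2.34 − (-1.2657)/1.0200 = -1.0992

-1.10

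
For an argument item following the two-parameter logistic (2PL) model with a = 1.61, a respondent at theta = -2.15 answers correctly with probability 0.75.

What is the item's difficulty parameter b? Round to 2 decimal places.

-2.83

P(theta) = 1 / (1 + exp(−a(theta − b)))
logit(0.75) = ln(0.75/0.25) = 1.0986
b = theta − logit/(a) = -2.15 − 1.0986/1.6100 = -2.8324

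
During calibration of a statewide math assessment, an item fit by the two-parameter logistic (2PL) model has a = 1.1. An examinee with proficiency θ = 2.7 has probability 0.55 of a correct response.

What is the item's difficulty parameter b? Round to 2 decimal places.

P(θ) = 1 / (1 + exp(−a(θ − b)))
logit(0.55) = ln(0.55/0.45) = 0.2007
b = θ − logit/(a) = 2.7 − 0.2007/1.1000 = 2.5176

2.52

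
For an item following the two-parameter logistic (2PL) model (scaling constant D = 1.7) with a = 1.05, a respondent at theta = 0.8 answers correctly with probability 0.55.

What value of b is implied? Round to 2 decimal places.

P(theta) = 1 / (1 + exp(−D·a(theta − b)))
logit(0.55) = ln(0.55/0.45) = 0.2007
b = theta − logit/(1.7·a) = 0.8 − 0.2007/1.7850 = 0.6876

0.69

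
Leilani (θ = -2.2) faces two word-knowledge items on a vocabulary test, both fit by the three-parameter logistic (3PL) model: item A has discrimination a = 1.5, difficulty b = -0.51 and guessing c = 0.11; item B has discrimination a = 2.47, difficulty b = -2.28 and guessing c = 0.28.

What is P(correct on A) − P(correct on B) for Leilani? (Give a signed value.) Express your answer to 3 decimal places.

-0.500

P(θ) = c + (1 − c) · 1 / (1 + exp(−a(θ − b)))
P_A = 0.1754
P_B = 0.6755
P_A − P_B = -0.5001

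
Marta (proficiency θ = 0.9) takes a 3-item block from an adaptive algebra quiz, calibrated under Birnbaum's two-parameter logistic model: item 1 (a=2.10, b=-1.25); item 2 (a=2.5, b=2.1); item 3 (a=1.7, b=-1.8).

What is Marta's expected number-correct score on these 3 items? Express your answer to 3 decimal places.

P(θ) = 1 / (1 + exp(−a(θ − b)))
P_1 = 1/(1+e^{-4.5150}) = 0.9892
P_2 = 1/(1+e^{3.0000}) = 0.0474
P_3 = 1/(1+e^{-4.5900}) = 0.9899
E[score] = 0.9892 + 0.0474 + 0.9899 = 2.0265

2.027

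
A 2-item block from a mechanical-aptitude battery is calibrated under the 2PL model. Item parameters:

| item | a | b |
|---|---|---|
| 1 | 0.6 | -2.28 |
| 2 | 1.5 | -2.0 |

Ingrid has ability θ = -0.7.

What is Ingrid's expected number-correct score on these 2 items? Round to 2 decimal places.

P(θ) = 1 / (1 + exp(−a(θ − b)))
P_1 = 1/(1+e^{-0.9480}) = 0.7207
P_2 = 1/(1+e^{-1.9500}) = 0.8754
E[score] = 0.7207 + 0.8754 = 1.5962

1.60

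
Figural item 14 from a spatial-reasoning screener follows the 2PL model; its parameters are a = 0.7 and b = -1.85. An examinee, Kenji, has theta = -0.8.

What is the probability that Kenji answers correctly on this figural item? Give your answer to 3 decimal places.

P(theta) = 1 / (1 + exp(−a(theta − b)))
Exponent: 0.7 × (-0.8 − (-1.85)) = 0.7350
1/(1 + e^{-0.7350}) = 0.6759

0.676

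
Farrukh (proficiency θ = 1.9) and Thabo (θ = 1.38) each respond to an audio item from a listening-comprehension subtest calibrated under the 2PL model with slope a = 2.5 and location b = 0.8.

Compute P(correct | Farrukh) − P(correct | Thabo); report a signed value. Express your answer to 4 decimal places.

P(θ) = 1 / (1 + exp(−a(θ − b)))
P(Farrukh) = 0.9399  [exponent 2.7500]
P(Thabo) = 0.8100  [exponent 1.4500]
Difference = 0.9399 − 0.8100 = 0.1299

0.1299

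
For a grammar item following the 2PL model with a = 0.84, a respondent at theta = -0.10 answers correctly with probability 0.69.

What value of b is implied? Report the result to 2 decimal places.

P(theta) = 1 / (1 + exp(−a(theta − b)))
logit(0.69) = ln(0.69/0.31) = 0.8001
b = theta − logit/(a) = -0.10 − 0.8001/0.8400 = -1.0525

-1.05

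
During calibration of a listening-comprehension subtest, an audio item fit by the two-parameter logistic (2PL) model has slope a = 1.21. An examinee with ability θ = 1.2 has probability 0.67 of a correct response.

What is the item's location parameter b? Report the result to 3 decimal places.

0.615

P(θ) = 1 / (1 + exp(−a(θ − b)))
logit(0.67) = ln(0.67/0.33) = 0.7082
b = θ − logit/(a) = 1.2 − 0.7082/1.2100 = 0.6147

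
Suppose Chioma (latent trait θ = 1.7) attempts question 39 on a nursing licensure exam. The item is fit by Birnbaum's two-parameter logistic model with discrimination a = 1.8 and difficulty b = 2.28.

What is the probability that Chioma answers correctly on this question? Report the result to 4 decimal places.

0.2604

P(θ) = 1 / (1 + exp(−a(θ − b)))
Exponent: 1.8 × (1.7 − 2.28) = -1.0440
1/(1 + e^{1.0440}) = 0.2604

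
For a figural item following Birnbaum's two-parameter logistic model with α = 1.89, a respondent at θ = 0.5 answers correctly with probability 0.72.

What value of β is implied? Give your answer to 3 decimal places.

0.000

P(θ) = 1 / (1 + exp(−α(θ − β)))
logit(0.72) = ln(0.72/0.28) = 0.9445
β = θ − logit/(α) = 0.5 − 0.9445/1.8900 = 0.0003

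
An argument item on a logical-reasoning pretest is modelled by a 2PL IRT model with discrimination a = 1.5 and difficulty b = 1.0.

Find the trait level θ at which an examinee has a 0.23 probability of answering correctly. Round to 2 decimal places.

0.19

P(θ) = 1 / (1 + exp(−a(θ − b)))
logit = ln(0.2300/0.7700) = -1.2083
θ = b + logit/(a) = 1.0 + (-1.2083)/1.5000 = 0.1945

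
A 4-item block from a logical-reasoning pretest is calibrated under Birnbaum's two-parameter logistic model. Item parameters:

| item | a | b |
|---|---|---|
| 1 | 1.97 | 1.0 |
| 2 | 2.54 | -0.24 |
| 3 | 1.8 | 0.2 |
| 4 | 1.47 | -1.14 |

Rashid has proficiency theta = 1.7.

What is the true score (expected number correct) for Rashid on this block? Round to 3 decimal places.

3.714

P(theta) = 1 / (1 + exp(−a(theta − b)))
P_1 = 1/(1+e^{-1.3790}) = 0.7988
P_2 = 1/(1+e^{-4.9276}) = 0.9928
P_3 = 1/(1+e^{-2.7000}) = 0.9370
P_4 = 1/(1+e^{-4.1748}) = 0.9849
E[score] = 0.7988 + 0.9928 + 0.9370 + 0.9849 = 3.7135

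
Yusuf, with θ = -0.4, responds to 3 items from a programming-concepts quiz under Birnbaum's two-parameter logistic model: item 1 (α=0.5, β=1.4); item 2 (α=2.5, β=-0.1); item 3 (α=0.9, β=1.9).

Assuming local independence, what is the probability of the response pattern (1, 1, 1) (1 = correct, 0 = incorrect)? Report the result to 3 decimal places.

0.010

P(θ) = 1 / (1 + exp(−α(θ − β)))
P_1 = 1/(1+e^{0.9000}) = 0.2891
P_2 = 1/(1+e^{0.7500}) = 0.3208
P_3 = 1/(1+e^{2.0700}) = 0.1120
L = P_1 × P_2 × P_3 = 0.2891 × 0.3208 × 0.1120 = 0.01039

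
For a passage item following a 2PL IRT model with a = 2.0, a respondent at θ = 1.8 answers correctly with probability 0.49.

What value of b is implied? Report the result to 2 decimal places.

1.82

P(θ) = 1 / (1 + exp(−a(θ − b)))
logit(0.49) = ln(0.49/0.51) = -0.0400
b = θ − logit/(a) = 1.8 − (-0.0400)/2.0000 = 1.8200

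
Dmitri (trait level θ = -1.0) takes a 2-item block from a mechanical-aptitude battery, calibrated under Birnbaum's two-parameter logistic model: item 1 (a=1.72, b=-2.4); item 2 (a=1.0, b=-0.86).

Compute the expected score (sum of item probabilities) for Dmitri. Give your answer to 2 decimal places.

P(θ) = 1 / (1 + exp(−a(θ − b)))
P_1 = 1/(1+e^{-2.4080}) = 0.9174
P_2 = 1/(1+e^{0.1400}) = 0.4651
E[score] = 0.9174 + 0.4651 = 1.3825

1.38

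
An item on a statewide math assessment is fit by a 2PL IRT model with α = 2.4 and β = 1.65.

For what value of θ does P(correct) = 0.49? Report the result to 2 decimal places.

1.63

P(θ) = 1 / (1 + exp(−α(θ − β)))
logit = ln(0.4900/0.5100) = -0.0400
θ = β + logit/(α) = 1.65 + (-0.0400)/2.4000 = 1.6333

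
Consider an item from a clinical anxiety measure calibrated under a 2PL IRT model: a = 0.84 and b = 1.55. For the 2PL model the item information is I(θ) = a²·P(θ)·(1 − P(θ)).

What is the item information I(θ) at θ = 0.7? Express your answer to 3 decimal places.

0.156

P = 1/(1+e^{0.7140}) = 0.3287
P(1−P) = 0.3287 × 0.6713 = 0.2207
I = a² × P(1−P) = 0.84² × 0.2207 = 0.15570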